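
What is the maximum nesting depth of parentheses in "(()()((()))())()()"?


Input: "(()()((()))())()()"
Tracking depth:
  Position 0 '(': depth becomes 1
  Position 1 '(': depth becomes 2
  Position 2 ')': depth becomes 1
  Position 3 '(': depth becomes 2
  Position 4 ')': depth becomes 1
  Position 5 '(': depth becomes 2
  Position 6 '(': depth becomes 3
  Position 7 '(': depth becomes 4
  Position 8 ')': depth becomes 3
  Position 9 ')': depth becomes 2
  Position 10 ')': depth becomes 1
  Position 11 '(': depth becomes 2
  Position 12 ')': depth becomes 1
  Position 13 ')': depth becomes 0
  Position 14 '(': depth becomes 1
  Position 15 ')': depth becomes 0
  Position 16 '(': depth becomes 1
  Position 17 ')': depth becomes 0
Maximum depth reached: 4

4


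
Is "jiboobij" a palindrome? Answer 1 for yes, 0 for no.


Input: jiboobij
Reversed: jiboobij
  Compare pos 0 ('j') with pos 7 ('j'): match
  Compare pos 1 ('i') with pos 6 ('i'): match
  Compare pos 2 ('b') with pos 5 ('b'): match
  Compare pos 3 ('o') with pos 4 ('o'): match
Result: palindrome

1


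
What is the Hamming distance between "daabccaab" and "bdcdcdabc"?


Comparing "daabccaab" and "bdcdcdabc" position by position:
  Position 0: 'd' vs 'b' => differ
  Position 1: 'a' vs 'd' => differ
  Position 2: 'a' vs 'c' => differ
  Position 3: 'b' vs 'd' => differ
  Position 4: 'c' vs 'c' => same
  Position 5: 'c' vs 'd' => differ
  Position 6: 'a' vs 'a' => same
  Position 7: 'a' vs 'b' => differ
  Position 8: 'b' vs 'c' => differ
Total differences (Hamming distance): 7

7


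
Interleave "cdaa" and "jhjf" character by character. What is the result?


Interleaving "cdaa" and "jhjf":
  Position 0: 'c' from first, 'j' from second => "cj"
  Position 1: 'd' from first, 'h' from second => "dh"
  Position 2: 'a' from first, 'j' from second => "aj"
  Position 3: 'a' from first, 'f' from second => "af"
Result: cjdhajaf

cjdhajaf


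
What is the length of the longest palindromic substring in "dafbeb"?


Input: "dafbeb"
Checking substrings for palindromes:
  [3:6] "beb" (len 3) => palindrome
Longest palindromic substring: "beb" with length 3

3


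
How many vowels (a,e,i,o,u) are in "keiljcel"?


Input: keiljcel
Checking each character:
  'k' at position 0: consonant
  'e' at position 1: vowel (running total: 1)
  'i' at position 2: vowel (running total: 2)
  'l' at position 3: consonant
  'j' at position 4: consonant
  'c' at position 5: consonant
  'e' at position 6: vowel (running total: 3)
  'l' at position 7: consonant
Total vowels: 3

3


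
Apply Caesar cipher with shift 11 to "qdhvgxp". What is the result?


Caesar cipher: shift "qdhvgxp" by 11
  'q' (pos 16) + 11 = pos 1 = 'b'
  'd' (pos 3) + 11 = pos 14 = 'o'
  'h' (pos 7) + 11 = pos 18 = 's'
  'v' (pos 21) + 11 = pos 6 = 'g'
  'g' (pos 6) + 11 = pos 17 = 'r'
  'x' (pos 23) + 11 = pos 8 = 'i'
  'p' (pos 15) + 11 = pos 0 = 'a'
Result: bosgria

bosgria


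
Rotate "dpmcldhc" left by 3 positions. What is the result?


Input: "dpmcldhc", rotate left by 3
First 3 characters: "dpm"
Remaining characters: "cldhc"
Concatenate remaining + first: "cldhc" + "dpm" = "cldhcdpm"

cldhcdpm


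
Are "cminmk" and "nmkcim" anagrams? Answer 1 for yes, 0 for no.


Strings: "cminmk", "nmkcim"
Sorted first:  cikmmn
Sorted second: cikmmn
Sorted forms match => anagrams

1


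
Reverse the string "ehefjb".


Input: ehefjb
Reading characters right to left:
  Position 5: 'b'
  Position 4: 'j'
  Position 3: 'f'
  Position 2: 'e'
  Position 1: 'h'
  Position 0: 'e'
Reversed: bjfehe

bjfehe


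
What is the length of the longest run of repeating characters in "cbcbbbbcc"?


Input: "cbcbbbbcc"
Scanning for longest run:
  Position 1 ('b'): new char, reset run to 1
  Position 2 ('c'): new char, reset run to 1
  Position 3 ('b'): new char, reset run to 1
  Position 4 ('b'): continues run of 'b', length=2
  Position 5 ('b'): continues run of 'b', length=3
  Position 6 ('b'): continues run of 'b', length=4
  Position 7 ('c'): new char, reset run to 1
  Position 8 ('c'): continues run of 'c', length=2
Longest run: 'b' with length 4

4


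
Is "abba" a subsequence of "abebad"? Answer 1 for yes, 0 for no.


Check if "abba" is a subsequence of "abebad"
Greedy scan:
  Position 0 ('a'): matches sub[0] = 'a'
  Position 1 ('b'): matches sub[1] = 'b'
  Position 2 ('e'): no match needed
  Position 3 ('b'): matches sub[2] = 'b'
  Position 4 ('a'): matches sub[3] = 'a'
  Position 5 ('d'): no match needed
All 4 characters matched => is a subsequence

1


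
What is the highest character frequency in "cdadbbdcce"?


Input: cdadbbdcce
Character counts:
  'a': 1
  'b': 2
  'c': 3
  'd': 3
  'e': 1
Maximum frequency: 3

3


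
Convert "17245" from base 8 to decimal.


Input: "17245" in base 8
Positional expansion:
  Digit '1' (value 1) x 8^4 = 4096
  Digit '7' (value 7) x 8^3 = 3584
  Digit '2' (value 2) x 8^2 = 128
  Digit '4' (value 4) x 8^1 = 32
  Digit '5' (value 5) x 8^0 = 5
Sum = 7845

7845


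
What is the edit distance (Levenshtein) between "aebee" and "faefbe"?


Computing edit distance: "aebee" -> "faefbe"
DP table:
           f    a    e    f    b    e
      0    1    2    3    4    5    6
  a   1    1    1    2    3    4    5
  e   2    2    2    1    2    3    4
  b   3    3    3    2    2    2    3
  e   4    4    4    3    3    3    2
  e   5    5    5    4    4    4    3
Edit distance = dp[5][6] = 3

3


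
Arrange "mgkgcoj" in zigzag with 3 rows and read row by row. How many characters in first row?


Zigzag "mgkgcoj" into 3 rows:
Placing characters:
  'm' => row 0
  'g' => row 1
  'k' => row 2
  'g' => row 1
  'c' => row 0
  'o' => row 1
  'j' => row 2
Rows:
  Row 0: "mc"
  Row 1: "ggo"
  Row 2: "kj"
First row length: 2

2


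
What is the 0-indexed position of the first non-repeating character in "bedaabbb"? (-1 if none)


Input: bedaabbb
Character frequencies:
  'a': 2
  'b': 4
  'd': 1
  'e': 1
Scanning left to right for freq == 1:
  Position 0 ('b'): freq=4, skip
  Position 1 ('e'): unique! => answer = 1

1


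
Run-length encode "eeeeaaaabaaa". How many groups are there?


Input: eeeeaaaabaaa
Scanning for consecutive runs:
  Group 1: 'e' x 4 (positions 0-3)
  Group 2: 'a' x 4 (positions 4-7)
  Group 3: 'b' x 1 (positions 8-8)
  Group 4: 'a' x 3 (positions 9-11)
Total groups: 4

4


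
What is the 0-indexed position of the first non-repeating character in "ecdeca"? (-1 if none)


Input: ecdeca
Character frequencies:
  'a': 1
  'c': 2
  'd': 1
  'e': 2
Scanning left to right for freq == 1:
  Position 0 ('e'): freq=2, skip
  Position 1 ('c'): freq=2, skip
  Position 2 ('d'): unique! => answer = 2

2


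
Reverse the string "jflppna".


Input: jflppna
Reading characters right to left:
  Position 6: 'a'
  Position 5: 'n'
  Position 4: 'p'
  Position 3: 'p'
  Position 2: 'l'
  Position 1: 'f'
  Position 0: 'j'
Reversed: anpplfj

anpplfj


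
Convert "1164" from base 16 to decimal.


Input: "1164" in base 16
Positional expansion:
  Digit '1' (value 1) x 16^3 = 4096
  Digit '1' (value 1) x 16^2 = 256
  Digit '6' (value 6) x 16^1 = 96
  Digit '4' (value 4) x 16^0 = 4
Sum = 4452

4452


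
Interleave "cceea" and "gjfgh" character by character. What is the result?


Interleaving "cceea" and "gjfgh":
  Position 0: 'c' from first, 'g' from second => "cg"
  Position 1: 'c' from first, 'j' from second => "cj"
  Position 2: 'e' from first, 'f' from second => "ef"
  Position 3: 'e' from first, 'g' from second => "eg"
  Position 4: 'a' from first, 'h' from second => "ah"
Result: cgcjefegah

cgcjefegah


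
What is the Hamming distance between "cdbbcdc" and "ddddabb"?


Comparing "cdbbcdc" and "ddddabb" position by position:
  Position 0: 'c' vs 'd' => differ
  Position 1: 'd' vs 'd' => same
  Position 2: 'b' vs 'd' => differ
  Position 3: 'b' vs 'd' => differ
  Position 4: 'c' vs 'a' => differ
  Position 5: 'd' vs 'b' => differ
  Position 6: 'c' vs 'b' => differ
Total differences (Hamming distance): 6

6


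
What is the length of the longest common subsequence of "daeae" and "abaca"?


LCS of "daeae" and "abaca"
DP table:
           a    b    a    c    a
      0    0    0    0    0    0
  d   0    0    0    0    0    0
  a   0    1    1    1    1    1
  e   0    1    1    1    1    1
  a   0    1    1    2    2    2
  e   0    1    1    2    2    2
LCS length = dp[5][5] = 2

2


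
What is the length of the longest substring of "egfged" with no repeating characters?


Input: "egfged"
Sliding window (track last position of each char):
  Position 0 ('e'): window [0,0] length 1 -- new best
  Position 1 ('g'): window [0,1] length 2 -- new best
  Position 2 ('f'): window [0,2] length 3 -- new best
  Position 3 ('g'): repeat (last at 1), move window start to 2
  Position 3 ('g'): window [2,3] length 2
  Position 4 ('e'): window [2,4] length 3
  Position 5 ('d'): window [2,5] length 4 -- new best
Longest substring with no repeats: "fged" with length 4

4


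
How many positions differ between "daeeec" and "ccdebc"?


Comparing "daeeec" and "ccdebc" position by position:
  Position 0: 'd' vs 'c' => DIFFER
  Position 1: 'a' vs 'c' => DIFFER
  Position 2: 'e' vs 'd' => DIFFER
  Position 3: 'e' vs 'e' => same
  Position 4: 'e' vs 'b' => DIFFER
  Position 5: 'c' vs 'c' => same
Positions that differ: 4

4


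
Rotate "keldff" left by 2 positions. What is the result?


Input: "keldff", rotate left by 2
First 2 characters: "ke"
Remaining characters: "ldff"
Concatenate remaining + first: "ldff" + "ke" = "ldffke"

ldffke


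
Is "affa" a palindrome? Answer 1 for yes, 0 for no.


Input: affa
Reversed: affa
  Compare pos 0 ('a') with pos 3 ('a'): match
  Compare pos 1 ('f') with pos 2 ('f'): match
Result: palindrome

1


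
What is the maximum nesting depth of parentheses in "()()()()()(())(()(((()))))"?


Input: "()()()()()(())(()(((()))))"
Tracking depth:
  Position 0 '(': depth becomes 1
  Position 1 ')': depth becomes 0
  Position 2 '(': depth becomes 1
  Position 3 ')': depth becomes 0
  Position 4 '(': depth becomes 1
  Position 5 ')': depth becomes 0
  Position 6 '(': depth becomes 1
  Position 7 ')': depth becomes 0
  Position 8 '(': depth becomes 1
  Position 9 ')': depth becomes 0
  Position 10 '(': depth becomes 1
  Position 11 '(': depth becomes 2
  Position 12 ')': depth becomes 1
  Position 13 ')': depth becomes 0
  Position 14 '(': depth becomes 1
  Position 15 '(': depth becomes 2
  Position 16 ')': depth becomes 1
  Position 17 '(': depth becomes 2
  Position 18 '(': depth becomes 3
  Position 19 '(': depth becomes 4
  Position 20 '(': depth becomes 5
  Position 21 ')': depth becomes 4
  Position 22 ')': depth becomes 3
  Position 23 ')': depth becomes 2
  Position 24 ')': depth becomes 1
  Position 25 ')': depth becomes 0
Maximum depth reached: 5

5


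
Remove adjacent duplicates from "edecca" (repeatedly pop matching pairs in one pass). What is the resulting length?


Input: edecca
Stack-based adjacent duplicate removal:
  Read 'e': push. Stack: e
  Read 'd': push. Stack: ed
  Read 'e': push. Stack: ede
  Read 'c': push. Stack: edec
  Read 'c': matches stack top 'c' => pop. Stack: ede
  Read 'a': push. Stack: edea
Final stack: "edea" (length 4)

4


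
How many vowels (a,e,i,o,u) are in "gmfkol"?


Input: gmfkol
Checking each character:
  'g' at position 0: consonant
  'm' at position 1: consonant
  'f' at position 2: consonant
  'k' at position 3: consonant
  'o' at position 4: vowel (running total: 1)
  'l' at position 5: consonant
Total vowels: 1

1


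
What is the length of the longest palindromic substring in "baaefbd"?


Input: "baaefbd"
Checking substrings for palindromes:
  [1:3] "aa" (len 2) => palindrome
Longest palindromic substring: "aa" with length 2

2


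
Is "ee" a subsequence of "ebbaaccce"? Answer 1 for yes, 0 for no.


Check if "ee" is a subsequence of "ebbaaccce"
Greedy scan:
  Position 0 ('e'): matches sub[0] = 'e'
  Position 1 ('b'): no match needed
  Position 2 ('b'): no match needed
  Position 3 ('a'): no match needed
  Position 4 ('a'): no match needed
  Position 5 ('c'): no match needed
  Position 6 ('c'): no match needed
  Position 7 ('c'): no match needed
  Position 8 ('e'): matches sub[1] = 'e'
All 2 characters matched => is a subsequence

1


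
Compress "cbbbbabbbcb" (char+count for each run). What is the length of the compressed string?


Input: cbbbbabbbcb
Runs:
  'c' x 1 => "c1"
  'b' x 4 => "b4"
  'a' x 1 => "a1"
  'b' x 3 => "b3"
  'c' x 1 => "c1"
  'b' x 1 => "b1"
Compressed: "c1b4a1b3c1b1"
Compressed length: 12

12


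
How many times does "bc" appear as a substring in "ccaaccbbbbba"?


Searching for "bc" in "ccaaccbbbbba"
Scanning each position:
  Position 0: "cc" => no
  Position 1: "ca" => no
  Position 2: "aa" => no
  Position 3: "ac" => no
  Position 4: "cc" => no
  Position 5: "cb" => no
  Position 6: "bb" => no
  Position 7: "bb" => no
  Position 8: "bb" => no
  Position 9: "bb" => no
  Position 10: "ba" => no
Total occurrences: 0

0


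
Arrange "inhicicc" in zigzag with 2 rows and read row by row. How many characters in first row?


Zigzag "inhicicc" into 2 rows:
Placing characters:
  'i' => row 0
  'n' => row 1
  'h' => row 0
  'i' => row 1
  'c' => row 0
  'i' => row 1
  'c' => row 0
  'c' => row 1
Rows:
  Row 0: "ihcc"
  Row 1: "niic"
First row length: 4

4


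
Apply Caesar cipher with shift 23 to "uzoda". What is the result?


Caesar cipher: shift "uzoda" by 23
  'u' (pos 20) + 23 = pos 17 = 'r'
  'z' (pos 25) + 23 = pos 22 = 'w'
  'o' (pos 14) + 23 = pos 11 = 'l'
  'd' (pos 3) + 23 = pos 0 = 'a'
  'a' (pos 0) + 23 = pos 23 = 'x'
Result: rwlax

rwlax


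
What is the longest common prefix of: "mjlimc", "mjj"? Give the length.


Words: mjlimc, mjj
  Position 0: all 'm' => match
  Position 1: all 'j' => match
  Position 2: ('l', 'j') => mismatch, stop
LCP = "mj" (length 2)

2


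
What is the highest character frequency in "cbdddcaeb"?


Input: cbdddcaeb
Character counts:
  'a': 1
  'b': 2
  'c': 2
  'd': 3
  'e': 1
Maximum frequency: 3

3


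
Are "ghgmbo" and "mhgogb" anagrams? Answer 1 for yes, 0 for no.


Strings: "ghgmbo", "mhgogb"
Sorted first:  bgghmo
Sorted second: bgghmo
Sorted forms match => anagrams

1


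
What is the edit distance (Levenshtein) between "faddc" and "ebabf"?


Computing edit distance: "faddc" -> "ebabf"
DP table:
           e    b    a    b    f
      0    1    2    3    4    5
  f   1    1    2    3    4    4
  a   2    2    2    2    3    4
  d   3    3    3    3    3    4
  d   4    4    4    4    4    4
  c   5    5    5    5    5    5
Edit distance = dp[5][5] = 5

5


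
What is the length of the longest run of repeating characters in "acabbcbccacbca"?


Input: "acabbcbccacbca"
Scanning for longest run:
  Position 1 ('c'): new char, reset run to 1
  Position 2 ('a'): new char, reset run to 1
  Position 3 ('b'): new char, reset run to 1
  Position 4 ('b'): continues run of 'b', length=2
  Position 5 ('c'): new char, reset run to 1
  Position 6 ('b'): new char, reset run to 1
  Position 7 ('c'): new char, reset run to 1
  Position 8 ('c'): continues run of 'c', length=2
  Position 9 ('a'): new char, reset run to 1
  Position 10 ('c'): new char, reset run to 1
  Position 11 ('b'): new char, reset run to 1
  Position 12 ('c'): new char, reset run to 1
  Position 13 ('a'): new char, reset run to 1
Longest run: 'b' with length 2

2


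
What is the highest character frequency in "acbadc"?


Input: acbadc
Character counts:
  'a': 2
  'b': 1
  'c': 2
  'd': 1
Maximum frequency: 2

2


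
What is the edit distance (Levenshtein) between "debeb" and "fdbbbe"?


Computing edit distance: "debeb" -> "fdbbbe"
DP table:
           f    d    b    b    b    e
      0    1    2    3    4    5    6
  d   1    1    1    2    3    4    5
  e   2    2    2    2    3    4    4
  b   3    3    3    2    2    3    4
  e   4    4    4    3    3    3    3
  b   5    5    5    4    3    3    4
Edit distance = dp[5][6] = 4

4


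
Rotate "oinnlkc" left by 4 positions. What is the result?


Input: "oinnlkc", rotate left by 4
First 4 characters: "oinn"
Remaining characters: "lkc"
Concatenate remaining + first: "lkc" + "oinn" = "lkcoinn"

lkcoinn


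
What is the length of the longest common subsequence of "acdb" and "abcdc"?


LCS of "acdb" and "abcdc"
DP table:
           a    b    c    d    c
      0    0    0    0    0    0
  a   0    1    1    1    1    1
  c   0    1    1    2    2    2
  d   0    1    1    2    3    3
  b   0    1    2    2    3    3
LCS length = dp[4][5] = 3

3


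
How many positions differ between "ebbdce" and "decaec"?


Comparing "ebbdce" and "decaec" position by position:
  Position 0: 'e' vs 'd' => DIFFER
  Position 1: 'b' vs 'e' => DIFFER
  Position 2: 'b' vs 'c' => DIFFER
  Position 3: 'd' vs 'a' => DIFFER
  Position 4: 'c' vs 'e' => DIFFER
  Position 5: 'e' vs 'c' => DIFFER
Positions that differ: 6

6


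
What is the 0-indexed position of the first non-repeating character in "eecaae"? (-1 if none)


Input: eecaae
Character frequencies:
  'a': 2
  'c': 1
  'e': 3
Scanning left to right for freq == 1:
  Position 0 ('e'): freq=3, skip
  Position 1 ('e'): freq=3, skip
  Position 2 ('c'): unique! => answer = 2

2


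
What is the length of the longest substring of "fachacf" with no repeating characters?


Input: "fachacf"
Sliding window (track last position of each char):
  Position 0 ('f'): window [0,0] length 1 -- new best
  Position 1 ('a'): window [0,1] length 2 -- new best
  Position 2 ('c'): window [0,2] length 3 -- new best
  Position 3 ('h'): window [0,3] length 4 -- new best
  Position 4 ('a'): repeat (last at 1), move window start to 2
  Position 4 ('a'): window [2,4] length 3
  Position 5 ('c'): repeat (last at 2), move window start to 3
  Position 5 ('c'): window [3,5] length 3
  Position 6 ('f'): window [3,6] length 4
Longest substring with no repeats: "fach" with length 4

4


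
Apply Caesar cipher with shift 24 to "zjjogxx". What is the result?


Caesar cipher: shift "zjjogxx" by 24
  'z' (pos 25) + 24 = pos 23 = 'x'
  'j' (pos 9) + 24 = pos 7 = 'h'
  'j' (pos 9) + 24 = pos 7 = 'h'
  'o' (pos 14) + 24 = pos 12 = 'm'
  'g' (pos 6) + 24 = pos 4 = 'e'
  'x' (pos 23) + 24 = pos 21 = 'v'
  'x' (pos 23) + 24 = pos 21 = 'v'
Result: xhhmevv

xhhmevv


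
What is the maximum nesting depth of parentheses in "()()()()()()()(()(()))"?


Input: "()()()()()()()(()(()))"
Tracking depth:
  Position 0 '(': depth becomes 1
  Position 1 ')': depth becomes 0
  Position 2 '(': depth becomes 1
  Position 3 ')': depth becomes 0
  Position 4 '(': depth becomes 1
  Position 5 ')': depth becomes 0
  Position 6 '(': depth becomes 1
  Position 7 ')': depth becomes 0
  Position 8 '(': depth becomes 1
  Position 9 ')': depth becomes 0
  Position 10 '(': depth becomes 1
  Position 11 ')': depth becomes 0
  Position 12 '(': depth becomes 1
  Position 13 ')': depth becomes 0
  Position 14 '(': depth becomes 1
  Position 15 '(': depth becomes 2
  Position 16 ')': depth becomes 1
  Position 17 '(': depth becomes 2
  Position 18 '(': depth becomes 3
  Position 19 ')': depth becomes 2
  Position 20 ')': depth becomes 1
  Position 21 ')': depth becomes 0
Maximum depth reached: 3

3


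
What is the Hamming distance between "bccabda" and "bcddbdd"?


Comparing "bccabda" and "bcddbdd" position by position:
  Position 0: 'b' vs 'b' => same
  Position 1: 'c' vs 'c' => same
  Position 2: 'c' vs 'd' => differ
  Position 3: 'a' vs 'd' => differ
  Position 4: 'b' vs 'b' => same
  Position 5: 'd' vs 'd' => same
  Position 6: 'a' vs 'd' => differ
Total differences (Hamming distance): 3

3


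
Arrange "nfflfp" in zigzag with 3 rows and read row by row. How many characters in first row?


Zigzag "nfflfp" into 3 rows:
Placing characters:
  'n' => row 0
  'f' => row 1
  'f' => row 2
  'l' => row 1
  'f' => row 0
  'p' => row 1
Rows:
  Row 0: "nf"
  Row 1: "flp"
  Row 2: "f"
First row length: 2

2


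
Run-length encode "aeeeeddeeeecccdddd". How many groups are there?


Input: aeeeeddeeeecccdddd
Scanning for consecutive runs:
  Group 1: 'a' x 1 (positions 0-0)
  Group 2: 'e' x 4 (positions 1-4)
  Group 3: 'd' x 2 (positions 5-6)
  Group 4: 'e' x 4 (positions 7-10)
  Group 5: 'c' x 3 (positions 11-13)
  Group 6: 'd' x 4 (positions 14-17)
Total groups: 6

6


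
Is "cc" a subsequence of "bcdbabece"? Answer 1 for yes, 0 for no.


Check if "cc" is a subsequence of "bcdbabece"
Greedy scan:
  Position 0 ('b'): no match needed
  Position 1 ('c'): matches sub[0] = 'c'
  Position 2 ('d'): no match needed
  Position 3 ('b'): no match needed
  Position 4 ('a'): no match needed
  Position 5 ('b'): no match needed
  Position 6 ('e'): no match needed
  Position 7 ('c'): matches sub[1] = 'c'
  Position 8 ('e'): no match needed
All 2 characters matched => is a subsequence

1


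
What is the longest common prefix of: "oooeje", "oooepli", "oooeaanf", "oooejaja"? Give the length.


Words: oooeje, oooepli, oooeaanf, oooejaja
  Position 0: all 'o' => match
  Position 1: all 'o' => match
  Position 2: all 'o' => match
  Position 3: all 'e' => match
  Position 4: ('j', 'p', 'a', 'j') => mismatch, stop
LCP = "oooe" (length 4)

4


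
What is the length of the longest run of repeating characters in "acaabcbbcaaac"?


Input: "acaabcbbcaaac"
Scanning for longest run:
  Position 1 ('c'): new char, reset run to 1
  Position 2 ('a'): new char, reset run to 1
  Position 3 ('a'): continues run of 'a', length=2
  Position 4 ('b'): new char, reset run to 1
  Position 5 ('c'): new char, reset run to 1
  Position 6 ('b'): new char, reset run to 1
  Position 7 ('b'): continues run of 'b', length=2
  Position 8 ('c'): new char, reset run to 1
  Position 9 ('a'): new char, reset run to 1
  Position 10 ('a'): continues run of 'a', length=2
  Position 11 ('a'): continues run of 'a', length=3
  Position 12 ('c'): new char, reset run to 1
Longest run: 'a' with length 3

3


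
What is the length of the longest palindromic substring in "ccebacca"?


Input: "ccebacca"
Checking substrings for palindromes:
  [4:8] "acca" (len 4) => palindrome
  [0:2] "cc" (len 2) => palindrome
  [5:7] "cc" (len 2) => palindrome
Longest palindromic substring: "acca" with length 4

4


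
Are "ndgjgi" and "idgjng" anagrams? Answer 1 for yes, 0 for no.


Strings: "ndgjgi", "idgjng"
Sorted first:  dggijn
Sorted second: dggijn
Sorted forms match => anagrams

1


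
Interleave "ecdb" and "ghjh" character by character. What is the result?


Interleaving "ecdb" and "ghjh":
  Position 0: 'e' from first, 'g' from second => "eg"
  Position 1: 'c' from first, 'h' from second => "ch"
  Position 2: 'd' from first, 'j' from second => "dj"
  Position 3: 'b' from first, 'h' from second => "bh"
Result: egchdjbh

egchdjbh


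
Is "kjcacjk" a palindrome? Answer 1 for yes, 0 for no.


Input: kjcacjk
Reversed: kjcacjk
  Compare pos 0 ('k') with pos 6 ('k'): match
  Compare pos 1 ('j') with pos 5 ('j'): match
  Compare pos 2 ('c') with pos 4 ('c'): match
Result: palindrome

1


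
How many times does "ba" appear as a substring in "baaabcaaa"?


Searching for "ba" in "baaabcaaa"
Scanning each position:
  Position 0: "ba" => MATCH
  Position 1: "aa" => no
  Position 2: "aa" => no
  Position 3: "ab" => no
  Position 4: "bc" => no
  Position 5: "ca" => no
  Position 6: "aa" => no
  Position 7: "aa" => no
Total occurrences: 1

1


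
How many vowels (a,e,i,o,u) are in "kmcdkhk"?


Input: kmcdkhk
Checking each character:
  'k' at position 0: consonant
  'm' at position 1: consonant
  'c' at position 2: consonant
  'd' at position 3: consonant
  'k' at position 4: consonant
  'h' at position 5: consonant
  'k' at position 6: consonant
Total vowels: 0

0


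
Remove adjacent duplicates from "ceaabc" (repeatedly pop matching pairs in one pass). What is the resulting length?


Input: ceaabc
Stack-based adjacent duplicate removal:
  Read 'c': push. Stack: c
  Read 'e': push. Stack: ce
  Read 'a': push. Stack: cea
  Read 'a': matches stack top 'a' => pop. Stack: ce
  Read 'b': push. Stack: ceb
  Read 'c': push. Stack: cebc
Final stack: "cebc" (length 4)

4


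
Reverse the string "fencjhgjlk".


Input: fencjhgjlk
Reading characters right to left:
  Position 9: 'k'
  Position 8: 'l'
  Position 7: 'j'
  Position 6: 'g'
  Position 5: 'h'
  Position 4: 'j'
  Position 3: 'c'
  Position 2: 'n'
  Position 1: 'e'
  Position 0: 'f'
Reversed: kljghjcnef

kljghjcnef


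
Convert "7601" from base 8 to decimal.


Input: "7601" in base 8
Positional expansion:
  Digit '7' (value 7) x 8^3 = 3584
  Digit '6' (value 6) x 8^2 = 384
  Digit '0' (value 0) x 8^1 = 0
  Digit '1' (value 1) x 8^0 = 1
Sum = 3969

3969


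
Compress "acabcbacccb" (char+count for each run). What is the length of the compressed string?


Input: acabcbacccb
Runs:
  'a' x 1 => "a1"
  'c' x 1 => "c1"
  'a' x 1 => "a1"
  'b' x 1 => "b1"
  'c' x 1 => "c1"
  'b' x 1 => "b1"
  'a' x 1 => "a1"
  'c' x 3 => "c3"
  'b' x 1 => "b1"
Compressed: "a1c1a1b1c1b1a1c3b1"
Compressed length: 18

18


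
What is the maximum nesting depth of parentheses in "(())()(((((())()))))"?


Input: "(())()(((((())()))))"
Tracking depth:
  Position 0 '(': depth becomes 1
  Position 1 '(': depth becomes 2
  Position 2 ')': depth becomes 1
  Position 3 ')': depth becomes 0
  Position 4 '(': depth becomes 1
  Position 5 ')': depth becomes 0
  Position 6 '(': depth becomes 1
  Position 7 '(': depth becomes 2
  Position 8 '(': depth becomes 3
  Position 9 '(': depth becomes 4
  Position 10 '(': depth becomes 5
  Position 11 '(': depth becomes 6
  Position 12 ')': depth becomes 5
  Position 13 ')': depth becomes 4
  Position 14 '(': depth becomes 5
  Position 15 ')': depth becomes 4
  Position 16 ')': depth becomes 3
  Position 17 ')': depth becomes 2
  Position 18 ')': depth becomes 1
  Position 19 ')': depth becomes 0
Maximum depth reached: 6

6


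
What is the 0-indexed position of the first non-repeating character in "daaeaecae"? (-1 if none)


Input: daaeaecae
Character frequencies:
  'a': 4
  'c': 1
  'd': 1
  'e': 3
Scanning left to right for freq == 1:
  Position 0 ('d'): unique! => answer = 0

0


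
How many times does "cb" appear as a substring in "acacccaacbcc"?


Searching for "cb" in "acacccaacbcc"
Scanning each position:
  Position 0: "ac" => no
  Position 1: "ca" => no
  Position 2: "ac" => no
  Position 3: "cc" => no
  Position 4: "cc" => no
  Position 5: "ca" => no
  Position 6: "aa" => no
  Position 7: "ac" => no
  Position 8: "cb" => MATCH
  Position 9: "bc" => no
  Position 10: "cc" => no
Total occurrences: 1

1


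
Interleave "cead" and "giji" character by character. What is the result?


Interleaving "cead" and "giji":
  Position 0: 'c' from first, 'g' from second => "cg"
  Position 1: 'e' from first, 'i' from second => "ei"
  Position 2: 'a' from first, 'j' from second => "aj"
  Position 3: 'd' from first, 'i' from second => "di"
Result: cgeiajdi

cgeiajdi


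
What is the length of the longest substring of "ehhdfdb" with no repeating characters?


Input: "ehhdfdb"
Sliding window (track last position of each char):
  Position 0 ('e'): window [0,0] length 1 -- new best
  Position 1 ('h'): window [0,1] length 2 -- new best
  Position 2 ('h'): repeat (last at 1), move window start to 2
  Position 2 ('h'): window [2,2] length 1
  Position 3 ('d'): window [2,3] length 2
  Position 4 ('f'): window [2,4] length 3 -- new best
  Position 5 ('d'): repeat (last at 3), move window start to 4
  Position 5 ('d'): window [4,5] length 2
  Position 6 ('b'): window [4,6] length 3
Longest substring with no repeats: "hdf" with length 3

3


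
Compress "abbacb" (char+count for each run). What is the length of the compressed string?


Input: abbacb
Runs:
  'a' x 1 => "a1"
  'b' x 2 => "b2"
  'a' x 1 => "a1"
  'c' x 1 => "c1"
  'b' x 1 => "b1"
Compressed: "a1b2a1c1b1"
Compressed length: 10

10


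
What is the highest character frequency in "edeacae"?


Input: edeacae
Character counts:
  'a': 2
  'c': 1
  'd': 1
  'e': 3
Maximum frequency: 3

3


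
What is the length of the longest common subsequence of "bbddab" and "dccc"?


LCS of "bbddab" and "dccc"
DP table:
           d    c    c    c
      0    0    0    0    0
  b   0    0    0    0    0
  b   0    0    0    0    0
  d   0    1    1    1    1
  d   0    1    1    1    1
  a   0    1    1    1    1
  b   0    1    1    1    1
LCS length = dp[6][4] = 1

1


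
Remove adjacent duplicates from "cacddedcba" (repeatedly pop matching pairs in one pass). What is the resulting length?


Input: cacddedcba
Stack-based adjacent duplicate removal:
  Read 'c': push. Stack: c
  Read 'a': push. Stack: ca
  Read 'c': push. Stack: cac
  Read 'd': push. Stack: cacd
  Read 'd': matches stack top 'd' => pop. Stack: cac
  Read 'e': push. Stack: cace
  Read 'd': push. Stack: caced
  Read 'c': push. Stack: cacedc
  Read 'b': push. Stack: cacedcb
  Read 'a': push. Stack: cacedcba
Final stack: "cacedcba" (length 8)

8


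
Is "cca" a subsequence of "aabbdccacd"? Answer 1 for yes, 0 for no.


Check if "cca" is a subsequence of "aabbdccacd"
Greedy scan:
  Position 0 ('a'): no match needed
  Position 1 ('a'): no match needed
  Position 2 ('b'): no match needed
  Position 3 ('b'): no match needed
  Position 4 ('d'): no match needed
  Position 5 ('c'): matches sub[0] = 'c'
  Position 6 ('c'): matches sub[1] = 'c'
  Position 7 ('a'): matches sub[2] = 'a'
  Position 8 ('c'): no match needed
  Position 9 ('d'): no match needed
All 3 characters matched => is a subsequence

1


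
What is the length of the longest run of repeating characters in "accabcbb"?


Input: "accabcbb"
Scanning for longest run:
  Position 1 ('c'): new char, reset run to 1
  Position 2 ('c'): continues run of 'c', length=2
  Position 3 ('a'): new char, reset run to 1
  Position 4 ('b'): new char, reset run to 1
  Position 5 ('c'): new char, reset run to 1
  Position 6 ('b'): new char, reset run to 1
  Position 7 ('b'): continues run of 'b', length=2
Longest run: 'c' with length 2

2


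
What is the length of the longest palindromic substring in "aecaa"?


Input: "aecaa"
Checking substrings for palindromes:
  [3:5] "aa" (len 2) => palindrome
Longest palindromic substring: "aa" with length 2

2


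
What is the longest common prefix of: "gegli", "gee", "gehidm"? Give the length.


Words: gegli, gee, gehidm
  Position 0: all 'g' => match
  Position 1: all 'e' => match
  Position 2: ('g', 'e', 'h') => mismatch, stop
LCP = "ge" (length 2)

2


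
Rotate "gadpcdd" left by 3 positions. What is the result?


Input: "gadpcdd", rotate left by 3
First 3 characters: "gad"
Remaining characters: "pcdd"
Concatenate remaining + first: "pcdd" + "gad" = "pcddgad"

pcddgad


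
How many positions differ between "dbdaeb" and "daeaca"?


Comparing "dbdaeb" and "daeaca" position by position:
  Position 0: 'd' vs 'd' => same
  Position 1: 'b' vs 'a' => DIFFER
  Position 2: 'd' vs 'e' => DIFFER
  Position 3: 'a' vs 'a' => same
  Position 4: 'e' vs 'c' => DIFFER
  Position 5: 'b' vs 'a' => DIFFER
Positions that differ: 4

4


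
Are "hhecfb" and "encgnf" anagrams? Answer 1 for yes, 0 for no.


Strings: "hhecfb", "encgnf"
Sorted first:  bcefhh
Sorted second: cefgnn
Differ at position 0: 'b' vs 'c' => not anagrams

0


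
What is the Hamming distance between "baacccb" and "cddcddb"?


Comparing "baacccb" and "cddcddb" position by position:
  Position 0: 'b' vs 'c' => differ
  Position 1: 'a' vs 'd' => differ
  Position 2: 'a' vs 'd' => differ
  Position 3: 'c' vs 'c' => same
  Position 4: 'c' vs 'd' => differ
  Position 5: 'c' vs 'd' => differ
  Position 6: 'b' vs 'b' => same
Total differences (Hamming distance): 5

5


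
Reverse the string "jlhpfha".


Input: jlhpfha
Reading characters right to left:
  Position 6: 'a'
  Position 5: 'h'
  Position 4: 'f'
  Position 3: 'p'
  Position 2: 'h'
  Position 1: 'l'
  Position 0: 'j'
Reversed: ahfphlj

ahfphlj


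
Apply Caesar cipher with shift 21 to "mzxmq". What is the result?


Caesar cipher: shift "mzxmq" by 21
  'm' (pos 12) + 21 = pos 7 = 'h'
  'z' (pos 25) + 21 = pos 20 = 'u'
  'x' (pos 23) + 21 = pos 18 = 's'
  'm' (pos 12) + 21 = pos 7 = 'h'
  'q' (pos 16) + 21 = pos 11 = 'l'
Result: hushl

hushl


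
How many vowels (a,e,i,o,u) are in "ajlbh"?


Input: ajlbh
Checking each character:
  'a' at position 0: vowel (running total: 1)
  'j' at position 1: consonant
  'l' at position 2: consonant
  'b' at position 3: consonant
  'h' at position 4: consonant
Total vowels: 1

1


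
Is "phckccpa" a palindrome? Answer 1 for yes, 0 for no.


Input: phckccpa
Reversed: apcckchp
  Compare pos 0 ('p') with pos 7 ('a'): MISMATCH
  Compare pos 1 ('h') with pos 6 ('p'): MISMATCH
  Compare pos 2 ('c') with pos 5 ('c'): match
  Compare pos 3 ('k') with pos 4 ('c'): MISMATCH
Result: not a palindrome

0


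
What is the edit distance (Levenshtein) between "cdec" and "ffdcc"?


Computing edit distance: "cdec" -> "ffdcc"
DP table:
           f    f    d    c    c
      0    1    2    3    4    5
  c   1    1    2    3    3    4
  d   2    2    2    2    3    4
  e   3    3    3    3    3    4
  c   4    4    4    4    3    3
Edit distance = dp[4][5] = 3

3


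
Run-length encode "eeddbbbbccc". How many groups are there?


Input: eeddbbbbccc
Scanning for consecutive runs:
  Group 1: 'e' x 2 (positions 0-1)
  Group 2: 'd' x 2 (positions 2-3)
  Group 3: 'b' x 4 (positions 4-7)
  Group 4: 'c' x 3 (positions 8-10)
Total groups: 4

4


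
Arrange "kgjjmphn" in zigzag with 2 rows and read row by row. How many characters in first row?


Zigzag "kgjjmphn" into 2 rows:
Placing characters:
  'k' => row 0
  'g' => row 1
  'j' => row 0
  'j' => row 1
  'm' => row 0
  'p' => row 1
  'h' => row 0
  'n' => row 1
Rows:
  Row 0: "kjmh"
  Row 1: "gjpn"
First row length: 4

4


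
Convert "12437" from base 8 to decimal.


Input: "12437" in base 8
Positional expansion:
  Digit '1' (value 1) x 8^4 = 4096
  Digit '2' (value 2) x 8^3 = 1024
  Digit '4' (value 4) x 8^2 = 256
  Digit '3' (value 3) x 8^1 = 24
  Digit '7' (value 7) x 8^0 = 7
Sum = 5407

5407


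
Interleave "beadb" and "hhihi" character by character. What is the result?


Interleaving "beadb" and "hhihi":
  Position 0: 'b' from first, 'h' from second => "bh"
  Position 1: 'e' from first, 'h' from second => "eh"
  Position 2: 'a' from first, 'i' from second => "ai"
  Position 3: 'd' from first, 'h' from second => "dh"
  Position 4: 'b' from first, 'i' from second => "bi"
Result: bhehaidhbi

bhehaidhbi


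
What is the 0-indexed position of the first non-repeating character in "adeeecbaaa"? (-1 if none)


Input: adeeecbaaa
Character frequencies:
  'a': 4
  'b': 1
  'c': 1
  'd': 1
  'e': 3
Scanning left to right for freq == 1:
  Position 0 ('a'): freq=4, skip
  Position 1 ('d'): unique! => answer = 1

1


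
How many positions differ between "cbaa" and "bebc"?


Comparing "cbaa" and "bebc" position by position:
  Position 0: 'c' vs 'b' => DIFFER
  Position 1: 'b' vs 'e' => DIFFER
  Position 2: 'a' vs 'b' => DIFFER
  Position 3: 'a' vs 'c' => DIFFER
Positions that differ: 4

4


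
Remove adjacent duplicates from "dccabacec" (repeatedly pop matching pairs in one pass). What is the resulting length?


Input: dccabacec
Stack-based adjacent duplicate removal:
  Read 'd': push. Stack: d
  Read 'c': push. Stack: dc
  Read 'c': matches stack top 'c' => pop. Stack: d
  Read 'a': push. Stack: da
  Read 'b': push. Stack: dab
  Read 'a': push. Stack: daba
  Read 'c': push. Stack: dabac
  Read 'e': push. Stack: dabace
  Read 'c': push. Stack: dabacec
Final stack: "dabacec" (length 7)

7


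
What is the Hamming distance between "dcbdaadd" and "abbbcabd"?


Comparing "dcbdaadd" and "abbbcabd" position by position:
  Position 0: 'd' vs 'a' => differ
  Position 1: 'c' vs 'b' => differ
  Position 2: 'b' vs 'b' => same
  Position 3: 'd' vs 'b' => differ
  Position 4: 'a' vs 'c' => differ
  Position 5: 'a' vs 'a' => same
  Position 6: 'd' vs 'b' => differ
  Position 7: 'd' vs 'd' => same
Total differences (Hamming distance): 5

5


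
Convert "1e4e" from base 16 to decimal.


Input: "1e4e" in base 16
Positional expansion:
  Digit '1' (value 1) x 16^3 = 4096
  Digit 'e' (value 14) x 16^2 = 3584
  Digit '4' (value 4) x 16^1 = 64
  Digit 'e' (value 14) x 16^0 = 14
Sum = 7758

7758


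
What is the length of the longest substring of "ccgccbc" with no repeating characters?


Input: "ccgccbc"
Sliding window (track last position of each char):
  Position 0 ('c'): window [0,0] length 1 -- new best
  Position 1 ('c'): repeat (last at 0), move window start to 1
  Position 1 ('c'): window [1,1] length 1
  Position 2 ('g'): window [1,2] length 2 -- new best
  Position 3 ('c'): repeat (last at 1), move window start to 2
  Position 3 ('c'): window [2,3] length 2
  Position 4 ('c'): repeat (last at 3), move window start to 4
  Position 4 ('c'): window [4,4] length 1
  Position 5 ('b'): window [4,5] length 2
  Position 6 ('c'): repeat (last at 4), move window start to 5
  Position 6 ('c'): window [5,6] length 2
Longest substring with no repeats: "cg" with length 2

2


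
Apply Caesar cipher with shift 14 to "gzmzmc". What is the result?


Caesar cipher: shift "gzmzmc" by 14
  'g' (pos 6) + 14 = pos 20 = 'u'
  'z' (pos 25) + 14 = pos 13 = 'n'
  'm' (pos 12) + 14 = pos 0 = 'a'
  'z' (pos 25) + 14 = pos 13 = 'n'
  'm' (pos 12) + 14 = pos 0 = 'a'
  'c' (pos 2) + 14 = pos 16 = 'q'
Result: unanaq

unanaq


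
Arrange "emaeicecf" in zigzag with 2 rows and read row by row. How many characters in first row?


Zigzag "emaeicecf" into 2 rows:
Placing characters:
  'e' => row 0
  'm' => row 1
  'a' => row 0
  'e' => row 1
  'i' => row 0
  'c' => row 1
  'e' => row 0
  'c' => row 1
  'f' => row 0
Rows:
  Row 0: "eaief"
  Row 1: "mecc"
First row length: 5

5


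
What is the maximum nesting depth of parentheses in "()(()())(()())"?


Input: "()(()())(()())"
Tracking depth:
  Position 0 '(': depth becomes 1
  Position 1 ')': depth becomes 0
  Position 2 '(': depth becomes 1
  Position 3 '(': depth becomes 2
  Position 4 ')': depth becomes 1
  Position 5 '(': depth becomes 2
  Position 6 ')': depth becomes 1
  Position 7 ')': depth becomes 0
  Position 8 '(': depth becomes 1
  Position 9 '(': depth becomes 2
  Position 10 ')': depth becomes 1
  Position 11 '(': depth becomes 2
  Position 12 ')': depth becomes 1
  Position 13 ')': depth becomes 0
Maximum depth reached: 2

2


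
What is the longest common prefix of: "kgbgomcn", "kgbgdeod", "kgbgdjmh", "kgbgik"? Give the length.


Words: kgbgomcn, kgbgdeod, kgbgdjmh, kgbgik
  Position 0: all 'k' => match
  Position 1: all 'g' => match
  Position 2: all 'b' => match
  Position 3: all 'g' => match
  Position 4: ('o', 'd', 'd', 'i') => mismatch, stop
LCP = "kgbg" (length 4)

4


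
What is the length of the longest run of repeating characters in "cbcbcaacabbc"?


Input: "cbcbcaacabbc"
Scanning for longest run:
  Position 1 ('b'): new char, reset run to 1
  Position 2 ('c'): new char, reset run to 1
  Position 3 ('b'): new char, reset run to 1
  Position 4 ('c'): new char, reset run to 1
  Position 5 ('a'): new char, reset run to 1
  Position 6 ('a'): continues run of 'a', length=2
  Position 7 ('c'): new char, reset run to 1
  Position 8 ('a'): new char, reset run to 1
  Position 9 ('b'): new char, reset run to 1
  Position 10 ('b'): continues run of 'b', length=2
  Position 11 ('c'): new char, reset run to 1
Longest run: 'a' with length 2

2


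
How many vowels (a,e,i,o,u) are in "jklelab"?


Input: jklelab
Checking each character:
  'j' at position 0: consonant
  'k' at position 1: consonant
  'l' at position 2: consonant
  'e' at position 3: vowel (running total: 1)
  'l' at position 4: consonant
  'a' at position 5: vowel (running total: 2)
  'b' at position 6: consonant
Total vowels: 2

2


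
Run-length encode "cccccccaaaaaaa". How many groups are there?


Input: cccccccaaaaaaa
Scanning for consecutive runs:
  Group 1: 'c' x 7 (positions 0-6)
  Group 2: 'a' x 7 (positions 7-13)
Total groups: 2

2
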